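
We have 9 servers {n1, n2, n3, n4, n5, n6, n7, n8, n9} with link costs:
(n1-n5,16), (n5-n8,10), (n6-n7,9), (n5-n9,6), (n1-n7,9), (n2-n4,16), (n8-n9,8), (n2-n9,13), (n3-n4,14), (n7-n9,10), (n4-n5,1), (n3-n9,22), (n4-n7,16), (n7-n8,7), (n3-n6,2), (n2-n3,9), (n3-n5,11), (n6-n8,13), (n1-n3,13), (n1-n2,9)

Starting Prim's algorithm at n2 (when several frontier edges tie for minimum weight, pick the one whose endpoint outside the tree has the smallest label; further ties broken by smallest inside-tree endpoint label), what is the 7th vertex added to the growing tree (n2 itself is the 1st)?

n9

Prim's algorithm from n2:
Step 1: cheapest edge leaving the tree is n1-n2 (9); add n1.
Step 2: cheapest edge leaving the tree is n2-n3 (9); add n3.
Step 3: cheapest edge leaving the tree is n3-n6 (2); add n6.
Step 4: cheapest edge leaving the tree is n1-n7 (9); add n7.
Step 5: cheapest edge leaving the tree is n7-n8 (7); add n8.
Step 6: cheapest edge leaving the tree is n8-n9 (8); add n9.
Step 7: cheapest edge leaving the tree is n5-n9 (6); add n5.
Step 8: cheapest edge leaving the tree is n4-n5 (1); add n4.
Vertex order: n2, n1, n3, n6, n7, n8, n9, n5, n4. The 7th vertex is n9.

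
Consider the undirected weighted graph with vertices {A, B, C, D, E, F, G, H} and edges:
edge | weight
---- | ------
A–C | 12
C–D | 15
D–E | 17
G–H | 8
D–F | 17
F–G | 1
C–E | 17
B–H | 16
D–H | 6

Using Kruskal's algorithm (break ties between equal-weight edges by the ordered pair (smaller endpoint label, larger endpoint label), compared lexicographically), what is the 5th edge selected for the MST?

Sort edges by weight, then run Kruskal:
F–G (1): add — endpoints in different components.
D–H (6): add — endpoints in different components.
G–H (8): add — endpoints in different components.
A–C (12): add — endpoints in different components.
C–D (15): add — endpoints in different components.
B–H (16): add — endpoints in different components.
C–E (17): add — endpoints in different components.
The 5th edge added is C–D.

C-D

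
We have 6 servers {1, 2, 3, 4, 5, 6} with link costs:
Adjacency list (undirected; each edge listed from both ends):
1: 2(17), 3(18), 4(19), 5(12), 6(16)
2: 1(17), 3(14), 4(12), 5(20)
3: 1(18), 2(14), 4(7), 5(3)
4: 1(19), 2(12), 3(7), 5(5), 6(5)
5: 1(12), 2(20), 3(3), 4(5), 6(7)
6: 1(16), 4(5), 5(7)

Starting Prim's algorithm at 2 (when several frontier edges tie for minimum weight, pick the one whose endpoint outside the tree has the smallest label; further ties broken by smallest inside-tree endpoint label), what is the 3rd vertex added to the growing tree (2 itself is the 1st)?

5

Prim's algorithm from 2:
Step 1: frontier [2-4 12, 2-3 14, 1-2 17, 2-5 20] → take 2-4 (12); add 4.
Step 2: frontier [2-3 14, 1-2 17, 2-5 20, 4-5 5, 4-6 5, 3-4 7, 1-4 19] → take 4-5 (5); add 5.
Step 3: frontier [2-3 14, 1-2 17, 4-6 5, 3-4 7, 1-4 19, 3-5 3, 5-6 7, 1-5 12] → take 3-5 (3); add 3.
Step 4: frontier [1-2 17, 1-3 18, 4-6 5, 1-4 19, 5-6 7, 1-5 12] → take 4-6 (5); add 6.
Step 5: frontier [1-2 17, 1-3 18, 1-4 19, 1-5 12, 1-6 16] → take 1-5 (12); add 1.
Vertex order: 2, 4, 5, 3, 6, 1. The 3rd vertex is 5.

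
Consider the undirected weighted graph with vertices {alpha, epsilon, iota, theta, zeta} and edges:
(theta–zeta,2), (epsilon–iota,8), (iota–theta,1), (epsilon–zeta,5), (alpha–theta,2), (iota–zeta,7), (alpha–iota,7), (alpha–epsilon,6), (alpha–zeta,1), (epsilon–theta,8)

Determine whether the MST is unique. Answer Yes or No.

Sort edges by weight, then run Kruskal:
alpha–zeta (1): add — endpoints in different components.
iota–theta (1): add — endpoints in different components.
alpha–theta (2): add — endpoints in different components.
theta–zeta (2): skip — theta and zeta already connected.
epsilon–zeta (5): add — endpoints in different components.
Non-tree edge theta–zeta has weight 2, equal to the heaviest edge on its tree cycle — swapping gives another MST of the same weight. Not unique.

No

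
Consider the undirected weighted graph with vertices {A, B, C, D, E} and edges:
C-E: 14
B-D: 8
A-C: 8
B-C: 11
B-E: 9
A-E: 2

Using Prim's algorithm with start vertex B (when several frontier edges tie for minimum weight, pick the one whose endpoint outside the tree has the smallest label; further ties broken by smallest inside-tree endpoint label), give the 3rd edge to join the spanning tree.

Prim, starting at B.
Step 1: frontier [B-D 8, B-E 9, B-C 11] → take B-D (8); add D.
Step 2: frontier [B-E 9, B-C 11] → take B-E (9); add E.
Step 3: frontier [B-C 11, A-E 2, C-E 14] → take A-E (2); add A.
Step 4: frontier [A-C 8, B-C 11, C-E 14] → take A-C (8); add C.
The 3rd edge added is A-E.

A-E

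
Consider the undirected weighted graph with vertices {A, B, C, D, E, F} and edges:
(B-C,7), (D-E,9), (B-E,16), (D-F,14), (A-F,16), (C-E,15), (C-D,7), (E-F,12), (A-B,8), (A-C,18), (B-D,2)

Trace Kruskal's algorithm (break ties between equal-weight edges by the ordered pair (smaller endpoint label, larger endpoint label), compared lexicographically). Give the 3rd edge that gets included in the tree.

A-B

Sort edges by weight, then run Kruskal:
B-D (2): add — endpoints in different components.
B-C (7): add — endpoints in different components.
C-D (7): skip — C and D already connected.
A-B (8): add — endpoints in different components.
D-E (9): add — endpoints in different components.
E-F (12): add — endpoints in different components.
The 3rd edge added is A-B.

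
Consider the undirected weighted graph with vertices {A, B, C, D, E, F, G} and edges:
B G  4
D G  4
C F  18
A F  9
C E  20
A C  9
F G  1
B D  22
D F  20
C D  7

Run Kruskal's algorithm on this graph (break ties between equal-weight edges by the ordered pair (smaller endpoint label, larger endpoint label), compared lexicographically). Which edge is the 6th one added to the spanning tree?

C-E

Kruskal's algorithm — process edges by increasing weight (ties by edge label):
F G (1): add. Components now {A} {B} {C} {D} {E} {F,G}
B G (4): add. Components now {A} {B,F,G} {C} {D} {E}
D G (4): add. Components now {A} {B,D,F,G} {C} {E}
C D (7): add. Components now {A} {B,C,D,F,G} {E}
A C (9): add. Components now {A,B,C,D,F,G} {E}
A F (9): skip — A and F already connected.
C F (18): skip — C and F already connected.
C E (20): add. Components now {A,B,C,D,E,F,G}
The 6th edge added is C E.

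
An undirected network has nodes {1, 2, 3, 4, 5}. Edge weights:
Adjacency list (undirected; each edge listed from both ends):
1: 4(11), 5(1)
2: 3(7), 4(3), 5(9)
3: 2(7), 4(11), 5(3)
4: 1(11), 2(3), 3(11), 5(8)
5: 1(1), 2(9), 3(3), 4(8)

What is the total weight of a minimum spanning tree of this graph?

Grow the tree from 5 using Prim:
Step 1: frontier [1—5 1, 3—5 3, 4—5 8, 2—5 9] → take 1—5 (1); add 1.
Step 2: frontier [1—4 11, 3—5 3, 4—5 8, 2—5 9] → take 3—5 (3); add 3.
Step 3: frontier [1—4 11, 2—3 7, 3—4 11, 4—5 8, 2—5 9] → take 2—3 (7); add 2.
Step 4: frontier [1—4 11, 2—4 3, 3—4 11, 4—5 8] → take 2—4 (3); add 4.
MST edges: 1—5, 3—5, 2—3, 2—4; total weight 1+3+7+3 = 14.

14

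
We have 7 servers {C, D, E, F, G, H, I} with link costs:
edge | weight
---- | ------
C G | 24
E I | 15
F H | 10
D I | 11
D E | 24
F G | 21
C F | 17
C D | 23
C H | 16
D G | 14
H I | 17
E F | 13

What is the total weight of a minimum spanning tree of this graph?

Grow the tree from E using Prim:
Step 1: frontier [E F 13, E I 15, D E 24] → take E F (13); add F.
Step 2: frontier [E I 15, D E 24, F H 10, C F 17, F G 21] → take F H (10); add H.
Step 3: frontier [E I 15, D E 24, C F 17, F G 21, C H 16, H I 17] → take E I (15); add I.
Step 4: frontier [D E 24, C F 17, F G 21, C H 16, D I 11] → take D I (11); add D.
Step 5: frontier [D G 14, C D 23, C F 17, F G 21, C H 16] → take D G (14); add G.
Step 6: frontier [C D 23, C F 17, C G 24, C H 16] → take C H (16); add C.
MST edges: E F, F H, E I, D I, D G, C H; total weight 13+10+15+11+14+16 = 79.

79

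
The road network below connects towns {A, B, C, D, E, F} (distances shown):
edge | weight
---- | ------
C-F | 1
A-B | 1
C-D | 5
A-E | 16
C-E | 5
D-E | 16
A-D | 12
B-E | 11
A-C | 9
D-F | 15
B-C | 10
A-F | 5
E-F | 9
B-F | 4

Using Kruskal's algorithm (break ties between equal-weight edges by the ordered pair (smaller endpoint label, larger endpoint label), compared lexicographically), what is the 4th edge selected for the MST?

C-D

Kruskal: consider edges lightest-first.
A-B (1): add — endpoints in different components.
C-F (1): add — endpoints in different components.
B-F (4): add — endpoints in different components.
A-F (5): skip — A and F already connected.
C-D (5): add — endpoints in different components.
C-E (5): add — endpoints in different components.
The 4th edge added is C-D.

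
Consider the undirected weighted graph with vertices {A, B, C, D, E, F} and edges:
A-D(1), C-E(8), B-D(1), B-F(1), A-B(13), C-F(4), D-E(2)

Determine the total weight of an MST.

Kruskal's algorithm — process edges by increasing weight (ties by edge label):
A-D (1): add. Components now {A,D} {B} {C} {E} {F}
B-D (1): add. Components now {A,B,D} {C} {E} {F}
B-F (1): add. Components now {A,B,D,F} {C} {E}
D-E (2): add. Components now {A,B,D,E,F} {C}
C-F (4): add. Components now {A,B,C,D,E,F}
MST edges: A-D, B-D, B-F, D-E, C-F; total weight 1+1+1+2+4 = 9.

9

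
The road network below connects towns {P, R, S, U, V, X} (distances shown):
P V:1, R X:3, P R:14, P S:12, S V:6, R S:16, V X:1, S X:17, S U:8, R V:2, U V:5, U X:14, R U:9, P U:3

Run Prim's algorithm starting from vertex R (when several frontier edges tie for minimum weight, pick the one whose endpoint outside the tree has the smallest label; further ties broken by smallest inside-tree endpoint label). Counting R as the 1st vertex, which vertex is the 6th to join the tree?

Prim's algorithm from R:
Step 1: frontier [R V 2, R X 3, R U 9, P R 14, R S 16] → take R V (2); add V.
Step 2: frontier [R X 3, R U 9, P R 14, R S 16, P V 1, V X 1, U V 5, S V 6] → take P V (1); add P.
Step 3: frontier [P U 3, P S 12, R X 3, R U 9, R S 16, V X 1, U V 5, S V 6] → take V X (1); add X.
Step 4: frontier [P U 3, P S 12, R U 9, R S 16, U V 5, S V 6, U X 14, S X 17] → take P U (3); add U.
Step 5: frontier [P S 12, R S 16, S U 8, S V 6, S X 17] → take S V (6); add S.
Vertex order: R, V, P, X, U, S. The 6th vertex is S.

S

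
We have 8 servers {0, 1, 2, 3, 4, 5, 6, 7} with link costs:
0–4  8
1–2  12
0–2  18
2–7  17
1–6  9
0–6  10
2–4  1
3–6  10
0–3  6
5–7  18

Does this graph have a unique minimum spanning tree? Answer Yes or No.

Kruskal: consider edges lightest-first.
2–4 (1): add — endpoints in different components.
0–3 (6): add — endpoints in different components.
0–4 (8): add — endpoints in different components.
1–6 (9): add — endpoints in different components.
0–6 (10): add — endpoints in different components.
3–6 (10): skip — 3 and 6 already connected.
1–2 (12): skip — 1 and 2 already connected.
2–7 (17): add — endpoints in different components.
0–2 (18): skip — 0 and 2 already connected.
5–7 (18): add — endpoints in different components.
Non-tree edge 3–6 has weight 10, equal to the heaviest edge on its tree cycle — swapping gives another MST of the same weight. Not unique.

No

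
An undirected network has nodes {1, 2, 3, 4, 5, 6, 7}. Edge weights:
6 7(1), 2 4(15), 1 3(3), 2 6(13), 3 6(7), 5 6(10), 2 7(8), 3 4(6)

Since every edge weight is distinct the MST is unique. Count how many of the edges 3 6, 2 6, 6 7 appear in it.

2

Kruskal: consider edges lightest-first.
6 7 (1): add — endpoints in different components.
1 3 (3): add — endpoints in different components.
3 4 (6): add — endpoints in different components.
3 6 (7): add — endpoints in different components.
2 7 (8): add — endpoints in different components.
5 6 (10): add — endpoints in different components.
MST edge set: {6 7, 1 3, 3 4, 3 6, 2 7, 5 6}.
Of the listed edges, {3 6, 6 7} are in the MST → 2.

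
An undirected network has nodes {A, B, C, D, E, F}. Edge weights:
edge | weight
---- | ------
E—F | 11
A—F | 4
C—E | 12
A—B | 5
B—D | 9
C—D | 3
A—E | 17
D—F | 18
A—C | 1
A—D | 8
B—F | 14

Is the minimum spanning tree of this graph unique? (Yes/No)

Yes

Sort edges by weight, then run Kruskal:
A—C (1): add. Components now {A,C} {B} {D} {E} {F}
C—D (3): add. Components now {A,C,D} {B} {E} {F}
A—F (4): add. Components now {A,C,D,F} {B} {E}
A—B (5): add. Components now {A,B,C,D,F} {E}
A—D (8): skip — A and D already connected.
B—D (9): skip — B and D already connected.
E—F (11): add. Components now {A,B,C,D,E,F}
Every non-tree edge has weight strictly greater than the heaviest edge on the tree path between its endpoints, so the MST is unique.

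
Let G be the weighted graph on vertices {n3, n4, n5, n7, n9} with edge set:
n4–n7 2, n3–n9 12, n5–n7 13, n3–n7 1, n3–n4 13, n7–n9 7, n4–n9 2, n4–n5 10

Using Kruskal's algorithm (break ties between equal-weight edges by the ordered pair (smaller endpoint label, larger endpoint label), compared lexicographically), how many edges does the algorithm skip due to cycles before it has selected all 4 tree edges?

Kruskal: consider edges lightest-first.
n3–n7 (1): add. Components now {n5} {n3,n7} {n9} {n4}
n4–n7 (2): add. Components now {n5} {n3,n4,n7} {n9}
n4–n9 (2): add. Components now {n5} {n3,n4,n7,n9}
n7–n9 (7): skip — n7 and n9 already connected.
n4–n5 (10): add. Components now {n3,n4,n5,n7,n9}
Edges rejected before the tree was complete: 1.

1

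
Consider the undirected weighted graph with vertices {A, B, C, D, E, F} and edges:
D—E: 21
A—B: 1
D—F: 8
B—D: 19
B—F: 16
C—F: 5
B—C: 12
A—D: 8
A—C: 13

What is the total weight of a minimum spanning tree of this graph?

43

Prim's algorithm from A:
Step 1: frontier [A—B 1, A—D 8, A—C 13] → take A—B (1); add B.
Step 2: frontier [A—D 8, A—C 13, B—C 12, B—F 16, B—D 19] → take A—D (8); add D.
Step 3: frontier [A—C 13, B—C 12, B—F 16, D—F 8, D—E 21] → take D—F (8); add F.
Step 4: frontier [A—C 13, B—C 12, D—E 21, C—F 5] → take C—F (5); add C.
Step 5: frontier [D—E 21] → take D—E (21); add E.
MST edges: A—B, A—D, D—F, C—F, D—E; total weight 1+8+8+5+21 = 43.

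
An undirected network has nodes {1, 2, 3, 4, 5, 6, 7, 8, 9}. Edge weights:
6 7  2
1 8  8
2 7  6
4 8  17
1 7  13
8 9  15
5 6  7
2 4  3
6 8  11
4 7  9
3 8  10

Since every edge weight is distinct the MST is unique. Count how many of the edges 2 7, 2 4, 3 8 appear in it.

Kruskal's algorithm — process edges by increasing weight (ties by edge label):
6 7 (2): add — endpoints in different components.
2 4 (3): add — endpoints in different components.
2 7 (6): add — endpoints in different components.
5 6 (7): add — endpoints in different components.
1 8 (8): add — endpoints in different components.
4 7 (9): skip — 4 and 7 already connected.
3 8 (10): add — endpoints in different components.
6 8 (11): add — endpoints in different components.
1 7 (13): skip — 1 and 7 already connected.
8 9 (15): add — endpoints in different components.
MST edge set: {6 7, 2 4, 2 7, 5 6, 1 8, 3 8, 6 8, 8 9}.
Of the listed edges, {2 7, 2 4, 3 8} are in the MST → 3.

3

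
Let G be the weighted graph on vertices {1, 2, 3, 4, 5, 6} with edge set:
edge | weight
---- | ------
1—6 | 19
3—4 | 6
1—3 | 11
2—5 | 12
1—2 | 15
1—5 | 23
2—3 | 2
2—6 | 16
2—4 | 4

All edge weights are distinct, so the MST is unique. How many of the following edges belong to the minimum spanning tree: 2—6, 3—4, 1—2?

1

Sort edges by weight, then run Kruskal:
2—3 (2): add. Components now {1} {2,3} {4} {5} {6}
2—4 (4): add. Components now {1} {2,3,4} {5} {6}
3—4 (6): skip — 3 and 4 already connected.
1—3 (11): add. Components now {1,2,3,4} {5} {6}
2—5 (12): add. Components now {1,2,3,4,5} {6}
1—2 (15): skip — 1 and 2 already connected.
2—6 (16): add. Components now {1,2,3,4,5,6}
MST edge set: {2—3, 2—4, 1—3, 2—5, 2—6}.
Of the listed edges, {2—6} are in the MST → 1.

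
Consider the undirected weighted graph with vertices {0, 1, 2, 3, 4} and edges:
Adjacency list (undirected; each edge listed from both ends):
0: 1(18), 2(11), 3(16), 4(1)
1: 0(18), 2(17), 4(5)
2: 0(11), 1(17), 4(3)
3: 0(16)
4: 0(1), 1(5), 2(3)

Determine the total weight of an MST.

25

Kruskal: consider edges lightest-first.
0-4 (1): add. Components now {0,4} {1} {2} {3}
2-4 (3): add. Components now {0,2,4} {1} {3}
1-4 (5): add. Components now {0,1,2,4} {3}
0-2 (11): skip — 0 and 2 already connected.
0-3 (16): add. Components now {0,1,2,3,4}
MST edges: 0-4, 2-4, 1-4, 0-3; total weight 1+3+5+16 = 25.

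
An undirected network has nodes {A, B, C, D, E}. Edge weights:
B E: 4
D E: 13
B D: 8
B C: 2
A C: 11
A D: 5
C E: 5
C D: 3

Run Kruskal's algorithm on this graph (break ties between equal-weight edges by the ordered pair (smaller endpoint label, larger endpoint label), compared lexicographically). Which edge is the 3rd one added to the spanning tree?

B-E

Kruskal: consider edges lightest-first.
B C (2): add. Components now {A} {B,C} {D} {E}
C D (3): add. Components now {A} {B,C,D} {E}
B E (4): add. Components now {A} {B,C,D,E}
A D (5): add. Components now {A,B,C,D,E}
The 3rd edge added is B E.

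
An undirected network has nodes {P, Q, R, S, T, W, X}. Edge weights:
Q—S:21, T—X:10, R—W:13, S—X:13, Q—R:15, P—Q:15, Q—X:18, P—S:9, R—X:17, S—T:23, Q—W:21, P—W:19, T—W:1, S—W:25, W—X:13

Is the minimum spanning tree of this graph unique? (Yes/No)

No

Sort edges by weight, then run Kruskal:
T—W (1): add — endpoints in different components.
P—S (9): add — endpoints in different components.
T—X (10): add — endpoints in different components.
R—W (13): add — endpoints in different components.
S—X (13): add — endpoints in different components.
W—X (13): skip — X and W already connected.
P—Q (15): add — endpoints in different components.
Non-tree edge Q—R has weight 15, equal to the heaviest edge on its tree cycle — swapping gives another MST of the same weight. Not unique.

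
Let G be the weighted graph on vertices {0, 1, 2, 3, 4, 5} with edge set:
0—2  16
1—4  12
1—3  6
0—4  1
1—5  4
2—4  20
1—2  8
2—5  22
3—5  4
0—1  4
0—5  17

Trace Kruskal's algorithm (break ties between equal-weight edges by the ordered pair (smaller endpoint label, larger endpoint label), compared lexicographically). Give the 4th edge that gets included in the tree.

3-5

Kruskal: consider edges lightest-first.
0—4 (1): add — endpoints in different components.
0—1 (4): add — endpoints in different components.
1—5 (4): add — endpoints in different components.
3—5 (4): add — endpoints in different components.
1—3 (6): skip — 1 and 3 already connected.
1—2 (8): add — endpoints in different components.
The 4th edge added is 3—5.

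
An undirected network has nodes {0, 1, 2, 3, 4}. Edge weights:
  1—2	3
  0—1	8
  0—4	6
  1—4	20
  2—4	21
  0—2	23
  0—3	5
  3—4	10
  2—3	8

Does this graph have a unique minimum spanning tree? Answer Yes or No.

Sort edges by weight, then run Kruskal:
1—2 (3): add — endpoints in different components.
0—3 (5): add — endpoints in different components.
0—4 (6): add — endpoints in different components.
0—1 (8): add — endpoints in different components.
Non-tree edge 2—3 has weight 8, equal to the heaviest edge on its tree cycle — swapping gives another MST of the same weight. Not unique.

No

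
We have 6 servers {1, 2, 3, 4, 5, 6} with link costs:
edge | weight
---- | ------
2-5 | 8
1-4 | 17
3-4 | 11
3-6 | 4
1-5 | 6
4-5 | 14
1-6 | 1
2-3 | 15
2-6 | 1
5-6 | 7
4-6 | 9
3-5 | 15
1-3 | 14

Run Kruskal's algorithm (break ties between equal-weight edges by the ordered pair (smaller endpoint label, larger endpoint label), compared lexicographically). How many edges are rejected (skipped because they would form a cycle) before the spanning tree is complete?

2

Kruskal: consider edges lightest-first.
1-6 (1): add — endpoints in different components.
2-6 (1): add — endpoints in different components.
3-6 (4): add — endpoints in different components.
1-5 (6): add — endpoints in different components.
5-6 (7): skip — 5 and 6 already connected.
2-5 (8): skip — 2 and 5 already connected.
4-6 (9): add — endpoints in different components.
Edges rejected before the tree was complete: 2.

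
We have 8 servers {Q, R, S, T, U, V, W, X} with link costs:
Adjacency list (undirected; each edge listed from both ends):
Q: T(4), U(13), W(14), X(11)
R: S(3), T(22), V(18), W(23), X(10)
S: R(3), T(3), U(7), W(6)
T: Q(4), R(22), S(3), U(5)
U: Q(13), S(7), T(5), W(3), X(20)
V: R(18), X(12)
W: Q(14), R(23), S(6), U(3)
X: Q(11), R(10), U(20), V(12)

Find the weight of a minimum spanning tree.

40

Grow the tree from W using Prim:
Step 1: cheapest edge leaving the tree is U—W (3); add U.
Step 2: cheapest edge leaving the tree is T—U (5); add T.
Step 3: cheapest edge leaving the tree is S—T (3); add S.
Step 4: cheapest edge leaving the tree is R—S (3); add R.
Step 5: cheapest edge leaving the tree is Q—T (4); add Q.
Step 6: cheapest edge leaving the tree is R—X (10); add X.
Step 7: cheapest edge leaving the tree is V—X (12); add V.
MST edges: U—W, T—U, S—T, R—S, Q—T, R—X, V—X; total weight 3+5+3+3+4+10+12 = 40.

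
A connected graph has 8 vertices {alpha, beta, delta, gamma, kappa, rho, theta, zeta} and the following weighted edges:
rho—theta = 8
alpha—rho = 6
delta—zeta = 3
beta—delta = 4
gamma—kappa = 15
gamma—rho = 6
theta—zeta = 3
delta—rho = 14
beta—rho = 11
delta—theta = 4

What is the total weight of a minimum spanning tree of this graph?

45

Grow the tree from theta using Prim:
Step 1: frontier [theta—zeta 3, delta—theta 4, rho—theta 8] → take theta—zeta (3); add zeta.
Step 2: frontier [delta—theta 4, rho—theta 8, delta—zeta 3] → take delta—zeta (3); add delta.
Step 3: frontier [beta—delta 4, delta—rho 14, rho—theta 8] → take beta—delta (4); add beta.
Step 4: frontier [beta—rho 11, delta—rho 14, rho—theta 8] → take rho—theta (8); add rho.
Step 5: frontier [alpha—rho 6, gamma—rho 6] → take alpha—rho (6); add alpha.
Step 6: frontier [gamma—rho 6] → take gamma—rho (6); add gamma.
Step 7: frontier [gamma—kappa 15] → take gamma—kappa (15); add kappa.
MST edges: theta—zeta, delta—zeta, beta—delta, rho—theta, alpha—rho, gamma—rho, gamma—kappa; total weight 3+3+4+8+6+6+15 = 45.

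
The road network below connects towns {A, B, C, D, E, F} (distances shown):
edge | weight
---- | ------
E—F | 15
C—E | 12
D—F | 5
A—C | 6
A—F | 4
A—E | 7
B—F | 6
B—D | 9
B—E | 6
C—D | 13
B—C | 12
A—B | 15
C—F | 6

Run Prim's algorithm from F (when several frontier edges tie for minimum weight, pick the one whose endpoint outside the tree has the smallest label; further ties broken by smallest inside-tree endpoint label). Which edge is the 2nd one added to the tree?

Prim, starting at F.
Step 1: cheapest edge leaving the tree is A—F (4); add A.
Step 2: cheapest edge leaving the tree is D—F (5); add D.
Step 3: cheapest edge leaving the tree is B—F (6); add B.
Step 4: cheapest edge leaving the tree is A—C (6); add C.
Step 5: cheapest edge leaving the tree is B—E (6); add E.
The 2nd edge added is D—F.

D-F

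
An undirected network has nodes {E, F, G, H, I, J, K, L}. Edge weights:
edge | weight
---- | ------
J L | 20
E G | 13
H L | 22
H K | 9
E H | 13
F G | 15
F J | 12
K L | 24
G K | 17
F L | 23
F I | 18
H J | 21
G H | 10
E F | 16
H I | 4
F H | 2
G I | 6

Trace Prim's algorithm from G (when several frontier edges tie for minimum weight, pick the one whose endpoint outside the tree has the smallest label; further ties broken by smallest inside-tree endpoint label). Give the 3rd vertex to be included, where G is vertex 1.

Prim's algorithm from G:
Step 1: cheapest edge leaving the tree is G I (6); add I.
Step 2: cheapest edge leaving the tree is H I (4); add H.
Step 3: cheapest edge leaving the tree is F H (2); add F.
Step 4: cheapest edge leaving the tree is H K (9); add K.
Step 5: cheapest edge leaving the tree is F J (12); add J.
Step 6: cheapest edge leaving the tree is E G (13); add E.
Step 7: cheapest edge leaving the tree is J L (20); add L.
Vertex order: G, I, H, F, K, J, E, L. The 3rd vertex is H.

H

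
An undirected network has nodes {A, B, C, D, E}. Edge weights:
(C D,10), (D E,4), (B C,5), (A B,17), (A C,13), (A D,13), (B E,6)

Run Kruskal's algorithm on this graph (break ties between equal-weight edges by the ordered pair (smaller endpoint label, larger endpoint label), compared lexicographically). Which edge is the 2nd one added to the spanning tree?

B-C

Kruskal: consider edges lightest-first.
D E (4): add. Components now {A} {B} {C} {D,E}
B C (5): add. Components now {A} {B,C} {D,E}
B E (6): add. Components now {A} {B,C,D,E}
C D (10): skip — C and D already connected.
A C (13): add. Components now {A,B,C,D,E}
The 2nd edge added is B C.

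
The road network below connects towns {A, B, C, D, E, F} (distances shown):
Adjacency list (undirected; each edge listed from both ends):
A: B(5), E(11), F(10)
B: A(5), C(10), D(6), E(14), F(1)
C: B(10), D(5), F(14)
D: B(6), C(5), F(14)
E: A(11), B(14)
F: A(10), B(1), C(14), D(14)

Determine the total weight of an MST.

Prim, starting at F.
Step 1: cheapest edge leaving the tree is B F (1); add B.
Step 2: cheapest edge leaving the tree is A B (5); add A.
Step 3: cheapest edge leaving the tree is B D (6); add D.
Step 4: cheapest edge leaving the tree is C D (5); add C.
Step 5: cheapest edge leaving the tree is A E (11); add E.
MST edges: B F, A B, B D, C D, A E; total weight 1+5+6+5+11 = 28.

28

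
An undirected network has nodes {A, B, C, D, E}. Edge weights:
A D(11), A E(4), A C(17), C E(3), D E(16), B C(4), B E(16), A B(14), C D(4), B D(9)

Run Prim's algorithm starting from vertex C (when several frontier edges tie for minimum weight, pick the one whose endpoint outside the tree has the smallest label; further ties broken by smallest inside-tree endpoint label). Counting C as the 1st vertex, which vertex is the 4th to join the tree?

Grow the tree from C using Prim:
Step 1: frontier [C E 3, B C 4, C D 4, A C 17] → take C E (3); add E.
Step 2: frontier [B C 4, C D 4, A C 17, A E 4, B E 16, D E 16] → take A E (4); add A.
Step 3: frontier [A D 11, A B 14, B C 4, C D 4, B E 16, D E 16] → take B C (4); add B.
Step 4: frontier [A D 11, B D 9, C D 4, D E 16] → take C D (4); add D.
Vertex order: C, E, A, B, D. The 4th vertex is B.

B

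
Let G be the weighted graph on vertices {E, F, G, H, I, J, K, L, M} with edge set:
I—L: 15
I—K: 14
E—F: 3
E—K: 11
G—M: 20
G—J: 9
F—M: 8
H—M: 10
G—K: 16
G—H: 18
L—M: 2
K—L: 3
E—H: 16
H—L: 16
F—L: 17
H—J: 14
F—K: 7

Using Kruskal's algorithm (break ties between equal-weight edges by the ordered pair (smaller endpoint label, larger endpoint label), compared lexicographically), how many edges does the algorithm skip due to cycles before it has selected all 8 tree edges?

Kruskal's algorithm — process edges by increasing weight (ties by edge label):
L—M (2): add — endpoints in different components.
E—F (3): add — endpoints in different components.
K—L (3): add — endpoints in different components.
F—K (7): add — endpoints in different components.
F—M (8): skip — F and M already connected.
G—J (9): add — endpoints in different components.
H—M (10): add — endpoints in different components.
E—K (11): skip — E and K already connected.
H—J (14): add — endpoints in different components.
I—K (14): add — endpoints in different components.
Edges rejected before the tree was complete: 2.

2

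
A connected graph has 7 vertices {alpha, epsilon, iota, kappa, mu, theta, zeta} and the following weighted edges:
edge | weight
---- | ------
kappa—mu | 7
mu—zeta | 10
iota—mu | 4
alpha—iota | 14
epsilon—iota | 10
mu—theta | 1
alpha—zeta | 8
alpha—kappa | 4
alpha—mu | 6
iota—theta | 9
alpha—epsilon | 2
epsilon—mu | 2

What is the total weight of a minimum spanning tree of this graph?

Grow the tree from mu using Prim:
Step 1: cheapest edge leaving the tree is mu—theta (1); add theta.
Step 2: cheapest edge leaving the tree is epsilon—mu (2); add epsilon.
Step 3: cheapest edge leaving the tree is alpha—epsilon (2); add alpha.
Step 4: cheapest edge leaving the tree is iota—mu (4); add iota.
Step 5: cheapest edge leaving the tree is alpha—kappa (4); add kappa.
Step 6: cheapest edge leaving the tree is alpha—zeta (8); add zeta.
MST edges: mu—theta, epsilon—mu, alpha—epsilon, iota—mu, alpha—kappa, alpha—zeta; total weight 1+2+2+4+4+8 = 21.

21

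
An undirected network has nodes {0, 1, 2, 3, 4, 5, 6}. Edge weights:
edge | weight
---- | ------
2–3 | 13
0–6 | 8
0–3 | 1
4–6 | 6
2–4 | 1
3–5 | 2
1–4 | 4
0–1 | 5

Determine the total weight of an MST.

19

Prim's algorithm from 4:
Step 1: cheapest edge leaving the tree is 2–4 (1); add 2.
Step 2: cheapest edge leaving the tree is 1–4 (4); add 1.
Step 3: cheapest edge leaving the tree is 0–1 (5); add 0.
Step 4: cheapest edge leaving the tree is 0–3 (1); add 3.
Step 5: cheapest edge leaving the tree is 3–5 (2); add 5.
Step 6: cheapest edge leaving the tree is 4–6 (6); add 6.
MST edges: 2–4, 1–4, 0–1, 0–3, 3–5, 4–6; total weight 1+4+5+1+2+6 = 19.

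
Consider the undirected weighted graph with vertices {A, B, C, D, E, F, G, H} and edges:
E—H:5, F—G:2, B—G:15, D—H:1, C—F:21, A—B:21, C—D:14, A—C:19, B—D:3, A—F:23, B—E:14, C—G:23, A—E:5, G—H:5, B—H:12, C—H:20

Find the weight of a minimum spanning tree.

35

Grow the tree from C using Prim:
Step 1: cheapest edge leaving the tree is C—D (14); add D.
Step 2: cheapest edge leaving the tree is D—H (1); add H.
Step 3: cheapest edge leaving the tree is B—D (3); add B.
Step 4: cheapest edge leaving the tree is E—H (5); add E.
Step 5: cheapest edge leaving the tree is A—E (5); add A.
Step 6: cheapest edge leaving the tree is G—H (5); add G.
Step 7: cheapest edge leaving the tree is F—G (2); add F.
MST edges: C—D, D—H, B—D, E—H, A—E, G—H, F—G; total weight 14+1+3+5+5+5+2 = 35.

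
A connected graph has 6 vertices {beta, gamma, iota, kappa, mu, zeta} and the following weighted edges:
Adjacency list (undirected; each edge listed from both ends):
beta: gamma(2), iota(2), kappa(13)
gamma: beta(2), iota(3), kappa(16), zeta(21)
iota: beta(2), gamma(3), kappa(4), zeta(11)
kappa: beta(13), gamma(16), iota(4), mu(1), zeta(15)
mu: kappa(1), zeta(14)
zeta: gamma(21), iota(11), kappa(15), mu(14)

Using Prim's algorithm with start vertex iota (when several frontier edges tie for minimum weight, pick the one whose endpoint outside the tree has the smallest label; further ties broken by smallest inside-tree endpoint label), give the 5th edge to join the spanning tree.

Prim, starting at iota.
Step 1: cheapest edge leaving the tree is beta—iota (2); add beta.
Step 2: cheapest edge leaving the tree is beta—gamma (2); add gamma.
Step 3: cheapest edge leaving the tree is iota—kappa (4); add kappa.
Step 4: cheapest edge leaving the tree is kappa—mu (1); add mu.
Step 5: cheapest edge leaving the tree is iota—zeta (11); add zeta.
The 5th edge added is iota—zeta.

iota-zeta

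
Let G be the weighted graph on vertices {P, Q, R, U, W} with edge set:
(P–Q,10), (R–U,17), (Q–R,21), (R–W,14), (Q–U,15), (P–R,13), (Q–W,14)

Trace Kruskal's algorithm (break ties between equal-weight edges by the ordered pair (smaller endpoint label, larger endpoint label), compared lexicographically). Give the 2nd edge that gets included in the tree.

Sort edges by weight, then run Kruskal:
P–Q (10): add — endpoints in different components.
P–R (13): add — endpoints in different components.
Q–W (14): add — endpoints in different components.
R–W (14): skip — W and R already connected.
Q–U (15): add — endpoints in different components.
The 2nd edge added is P–R.

P-R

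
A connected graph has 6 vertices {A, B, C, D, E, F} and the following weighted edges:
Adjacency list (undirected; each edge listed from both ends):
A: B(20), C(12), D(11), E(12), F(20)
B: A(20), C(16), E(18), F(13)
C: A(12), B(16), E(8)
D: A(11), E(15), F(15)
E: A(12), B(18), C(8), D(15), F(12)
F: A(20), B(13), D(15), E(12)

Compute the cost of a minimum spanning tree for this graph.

Prim, starting at E.
Step 1: frontier [C-E 8, A-E 12, E-F 12, D-E 15, B-E 18] → take C-E (8); add C.
Step 2: frontier [A-C 12, B-C 16, A-E 12, E-F 12, D-E 15, B-E 18] → take A-C (12); add A.
Step 3: frontier [A-D 11, A-B 20, A-F 20, B-C 16, E-F 12, D-E 15, B-E 18] → take A-D (11); add D.
Step 4: frontier [A-B 20, A-F 20, B-C 16, D-F 15, E-F 12, B-E 18] → take E-F (12); add F.
Step 5: frontier [A-B 20, B-C 16, B-E 18, B-F 13] → take B-F (13); add B.
MST edges: C-E, A-C, A-D, E-F, B-F; total weight 8+12+11+12+13 = 56.

56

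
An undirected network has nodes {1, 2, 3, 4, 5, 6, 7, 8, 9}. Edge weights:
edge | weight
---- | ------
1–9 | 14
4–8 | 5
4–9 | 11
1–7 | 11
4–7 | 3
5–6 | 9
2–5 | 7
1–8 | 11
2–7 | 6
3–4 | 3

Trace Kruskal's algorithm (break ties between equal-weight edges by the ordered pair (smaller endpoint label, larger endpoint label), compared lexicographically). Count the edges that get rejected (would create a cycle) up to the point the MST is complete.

Sort edges by weight, then run Kruskal:
3–4 (3): add — endpoints in different components.
4–7 (3): add — endpoints in different components.
4–8 (5): add — endpoints in different components.
2–7 (6): add — endpoints in different components.
2–5 (7): add — endpoints in different components.
5–6 (9): add — endpoints in different components.
1–7 (11): add — endpoints in different components.
1–8 (11): skip — 1 and 8 already connected.
4–9 (11): add — endpoints in different components.
Edges rejected before the tree was complete: 1.

1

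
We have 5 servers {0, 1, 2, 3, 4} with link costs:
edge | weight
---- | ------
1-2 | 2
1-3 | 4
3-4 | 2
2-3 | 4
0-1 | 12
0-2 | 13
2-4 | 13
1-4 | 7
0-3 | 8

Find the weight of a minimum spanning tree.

16

Kruskal: consider edges lightest-first.
1-2 (2): add. Components now {0} {1,2} {3} {4}
3-4 (2): add. Components now {0} {1,2} {3,4}
1-3 (4): add. Components now {0} {1,2,3,4}
2-3 (4): skip — 2 and 3 already connected.
1-4 (7): skip — 1 and 4 already connected.
0-3 (8): add. Components now {0,1,2,3,4}
MST edges: 1-2, 3-4, 1-3, 0-3; total weight 2+2+4+8 = 16.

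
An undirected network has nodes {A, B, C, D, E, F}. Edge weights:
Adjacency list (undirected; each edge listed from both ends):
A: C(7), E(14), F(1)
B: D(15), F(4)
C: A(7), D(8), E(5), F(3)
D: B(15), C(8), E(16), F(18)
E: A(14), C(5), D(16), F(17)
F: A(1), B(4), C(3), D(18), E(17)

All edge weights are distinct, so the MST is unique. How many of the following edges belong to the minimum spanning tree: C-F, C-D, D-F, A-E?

Sort edges by weight, then run Kruskal:
A-F (1): add. Components now {A,F} {B} {C} {D} {E}
C-F (3): add. Components now {A,C,F} {B} {D} {E}
B-F (4): add. Components now {A,B,C,F} {D} {E}
C-E (5): add. Components now {A,B,C,E,F} {D}
A-C (7): skip — A and C already connected.
C-D (8): add. Components now {A,B,C,D,E,F}
MST edge set: {A-F, C-F, B-F, C-E, C-D}.
Of the listed edges, {C-F, C-D} are in the MST → 2.

2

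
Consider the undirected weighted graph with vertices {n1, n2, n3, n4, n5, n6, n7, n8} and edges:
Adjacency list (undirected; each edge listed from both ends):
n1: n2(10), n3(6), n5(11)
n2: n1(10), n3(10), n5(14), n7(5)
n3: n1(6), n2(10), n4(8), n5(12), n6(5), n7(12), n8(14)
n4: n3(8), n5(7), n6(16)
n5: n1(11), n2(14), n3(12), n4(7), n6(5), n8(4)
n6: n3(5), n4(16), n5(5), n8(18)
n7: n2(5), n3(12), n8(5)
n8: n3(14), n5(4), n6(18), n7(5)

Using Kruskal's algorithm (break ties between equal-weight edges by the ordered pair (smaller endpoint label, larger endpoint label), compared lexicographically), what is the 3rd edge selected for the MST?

Kruskal: consider edges lightest-first.
n5—n8 (4): add — endpoints in different components.
n2—n7 (5): add — endpoints in different components.
n3—n6 (5): add — endpoints in different components.
n5—n6 (5): add — endpoints in different components.
n7—n8 (5): add — endpoints in different components.
n1—n3 (6): add — endpoints in different components.
n4—n5 (7): add — endpoints in different components.
The 3rd edge added is n3—n6.

n3-n6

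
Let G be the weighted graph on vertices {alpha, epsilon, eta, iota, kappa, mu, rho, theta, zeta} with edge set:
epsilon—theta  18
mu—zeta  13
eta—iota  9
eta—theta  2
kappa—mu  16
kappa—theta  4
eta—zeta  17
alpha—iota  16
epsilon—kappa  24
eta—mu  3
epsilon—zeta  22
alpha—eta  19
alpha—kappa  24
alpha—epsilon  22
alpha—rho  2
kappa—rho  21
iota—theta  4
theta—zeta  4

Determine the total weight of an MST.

53

Prim, starting at epsilon.
Step 1: cheapest edge leaving the tree is epsilon—theta (18); add theta.
Step 2: cheapest edge leaving the tree is eta—theta (2); add eta.
Step 3: cheapest edge leaving the tree is eta—mu (3); add mu.
Step 4: cheapest edge leaving the tree is iota—theta (4); add iota.
Step 5: cheapest edge leaving the tree is kappa—theta (4); add kappa.
Step 6: cheapest edge leaving the tree is theta—zeta (4); add zeta.
Step 7: cheapest edge leaving the tree is alpha—iota (16); add alpha.
Step 8: cheapest edge leaving the tree is alpha—rho (2); add rho.
MST edges: epsilon—theta, eta—theta, eta—mu, iota—theta, kappa—theta, theta—zeta, alpha—iota, alpha—rho; total weight 18+2+3+4+4+4+16+2 = 53.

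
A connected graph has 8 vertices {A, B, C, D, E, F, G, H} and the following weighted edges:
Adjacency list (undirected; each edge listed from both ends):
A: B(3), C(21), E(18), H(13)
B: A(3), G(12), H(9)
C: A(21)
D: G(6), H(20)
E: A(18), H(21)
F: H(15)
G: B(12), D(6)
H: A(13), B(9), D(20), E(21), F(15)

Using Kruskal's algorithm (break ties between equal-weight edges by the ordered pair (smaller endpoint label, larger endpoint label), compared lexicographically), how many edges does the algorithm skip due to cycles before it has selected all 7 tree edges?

Kruskal's algorithm — process edges by increasing weight (ties by edge label):
A—B (3): add — endpoints in different components.
D—G (6): add — endpoints in different components.
B—H (9): add — endpoints in different components.
B—G (12): add — endpoints in different components.
A—H (13): skip — A and H already connected.
F—H (15): add — endpoints in different components.
A—E (18): add — endpoints in different components.
D—H (20): skip — D and H already connected.
A—C (21): add — endpoints in different components.
Edges rejected before the tree was complete: 2.

2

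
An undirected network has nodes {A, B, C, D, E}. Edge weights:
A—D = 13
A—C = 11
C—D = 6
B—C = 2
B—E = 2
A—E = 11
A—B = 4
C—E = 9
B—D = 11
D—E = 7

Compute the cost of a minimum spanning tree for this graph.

14

Sort edges by weight, then run Kruskal:
B—C (2): add. Components now {A} {B,C} {D} {E}
B—E (2): add. Components now {A} {B,C,E} {D}
A—B (4): add. Components now {A,B,C,E} {D}
C—D (6): add. Components now {A,B,C,D,E}
MST edges: B—C, B—E, A—B, C—D; total weight 2+2+4+6 = 14.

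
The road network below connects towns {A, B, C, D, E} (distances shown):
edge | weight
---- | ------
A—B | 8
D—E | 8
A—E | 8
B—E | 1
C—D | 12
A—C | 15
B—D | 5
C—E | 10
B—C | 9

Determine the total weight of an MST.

23

Prim, starting at B.
Step 1: cheapest edge leaving the tree is B—E (1); add E.
Step 2: cheapest edge leaving the tree is B—D (5); add D.
Step 3: cheapest edge leaving the tree is A—B (8); add A.
Step 4: cheapest edge leaving the tree is B—C (9); add C.
MST edges: B—E, B—D, A—B, B—C; total weight 1+5+8+9 = 23.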